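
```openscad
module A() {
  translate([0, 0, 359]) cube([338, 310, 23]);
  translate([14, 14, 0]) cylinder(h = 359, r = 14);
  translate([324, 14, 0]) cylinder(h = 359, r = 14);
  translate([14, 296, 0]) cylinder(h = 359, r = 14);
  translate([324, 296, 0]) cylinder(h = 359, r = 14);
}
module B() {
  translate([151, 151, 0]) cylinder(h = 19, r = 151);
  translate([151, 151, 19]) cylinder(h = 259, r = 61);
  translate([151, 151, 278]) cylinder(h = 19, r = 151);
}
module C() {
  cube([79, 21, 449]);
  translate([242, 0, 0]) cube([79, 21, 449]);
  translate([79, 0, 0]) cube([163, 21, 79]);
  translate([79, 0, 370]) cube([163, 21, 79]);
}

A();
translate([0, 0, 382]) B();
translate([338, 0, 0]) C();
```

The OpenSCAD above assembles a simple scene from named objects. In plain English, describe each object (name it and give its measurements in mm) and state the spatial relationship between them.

A is a four-legged stool. The seat is a 338×310×23 mm slab whose top surface is at z = 382 mm; four round legs, each 28 mm in diameter, run from the floor (z = 0) to the underside of the seat, each leg's axis is inset half a diameter from the nearest pair of seat edges (so the leg's bounding box is flush with the corner).

B is a spool: two coaxial disc flanges of radius 151 mm and thickness 19 mm, joined by a core cylinder of radius 61 mm and height 259 mm. The lower flange rests on z = 0 and the three cylinders share a vertical axis.

C is a picture frame with a 163×291 mm rectangular opening (x by z) and a uniform 79 mm border on every side. Frame depth is 21 mm along y. It is built from two vertical stiles running the full outside height and two horizontal rails spanning the gap between the stiles.

The spool is on top of the stool. The picture frame is against the stool's +x side, with their −y faces flush.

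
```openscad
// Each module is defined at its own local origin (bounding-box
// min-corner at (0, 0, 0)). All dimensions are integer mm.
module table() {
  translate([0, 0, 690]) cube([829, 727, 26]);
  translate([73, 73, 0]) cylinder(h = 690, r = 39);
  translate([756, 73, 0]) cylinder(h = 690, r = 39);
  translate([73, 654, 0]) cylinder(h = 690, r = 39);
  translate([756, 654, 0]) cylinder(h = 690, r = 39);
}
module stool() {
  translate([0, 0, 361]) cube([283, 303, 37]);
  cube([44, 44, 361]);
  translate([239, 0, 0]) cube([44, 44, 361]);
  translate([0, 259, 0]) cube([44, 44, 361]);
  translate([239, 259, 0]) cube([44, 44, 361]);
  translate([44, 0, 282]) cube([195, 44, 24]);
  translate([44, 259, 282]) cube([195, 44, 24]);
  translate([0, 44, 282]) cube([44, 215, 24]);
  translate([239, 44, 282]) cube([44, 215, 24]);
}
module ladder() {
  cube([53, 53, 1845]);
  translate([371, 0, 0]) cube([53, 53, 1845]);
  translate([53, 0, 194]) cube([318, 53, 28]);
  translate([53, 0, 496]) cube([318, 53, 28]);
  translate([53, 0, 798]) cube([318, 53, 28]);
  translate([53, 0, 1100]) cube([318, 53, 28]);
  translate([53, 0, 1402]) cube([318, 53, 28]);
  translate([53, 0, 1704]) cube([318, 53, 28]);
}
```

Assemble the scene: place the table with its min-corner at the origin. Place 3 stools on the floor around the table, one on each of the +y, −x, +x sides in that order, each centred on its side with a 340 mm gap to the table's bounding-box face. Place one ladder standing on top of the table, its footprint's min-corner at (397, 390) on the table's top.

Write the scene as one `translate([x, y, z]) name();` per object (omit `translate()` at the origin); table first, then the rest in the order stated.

table();
translate([273, 1067, 0]) stool();
translate([-623, 212, 0]) stool();
translate([1169, 212, 0]) stool();
translate([397, 390, 716]) ladder();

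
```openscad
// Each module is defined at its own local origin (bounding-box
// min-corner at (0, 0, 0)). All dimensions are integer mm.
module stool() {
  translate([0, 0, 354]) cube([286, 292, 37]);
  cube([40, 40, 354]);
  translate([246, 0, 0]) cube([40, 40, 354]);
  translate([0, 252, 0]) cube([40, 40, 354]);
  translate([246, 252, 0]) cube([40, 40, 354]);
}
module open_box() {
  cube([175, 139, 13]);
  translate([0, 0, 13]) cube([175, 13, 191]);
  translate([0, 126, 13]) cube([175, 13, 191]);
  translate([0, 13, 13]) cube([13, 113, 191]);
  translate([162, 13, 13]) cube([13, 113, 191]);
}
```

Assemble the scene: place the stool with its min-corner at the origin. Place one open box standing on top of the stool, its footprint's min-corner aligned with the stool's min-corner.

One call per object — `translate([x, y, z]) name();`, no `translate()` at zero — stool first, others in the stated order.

stool();
translate([0, 0, 391]) open_box();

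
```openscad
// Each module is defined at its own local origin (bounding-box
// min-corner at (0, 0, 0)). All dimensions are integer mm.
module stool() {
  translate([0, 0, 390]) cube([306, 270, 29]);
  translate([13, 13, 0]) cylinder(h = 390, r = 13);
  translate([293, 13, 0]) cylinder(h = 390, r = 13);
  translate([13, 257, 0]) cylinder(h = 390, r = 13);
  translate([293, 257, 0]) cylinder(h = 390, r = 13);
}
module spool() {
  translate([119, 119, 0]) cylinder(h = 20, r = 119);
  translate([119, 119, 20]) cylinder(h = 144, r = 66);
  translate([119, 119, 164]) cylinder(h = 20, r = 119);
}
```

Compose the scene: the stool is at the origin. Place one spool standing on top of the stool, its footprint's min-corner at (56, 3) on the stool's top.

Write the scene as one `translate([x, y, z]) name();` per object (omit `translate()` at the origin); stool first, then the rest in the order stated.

stool();
translate([56, 3, 419]) spool();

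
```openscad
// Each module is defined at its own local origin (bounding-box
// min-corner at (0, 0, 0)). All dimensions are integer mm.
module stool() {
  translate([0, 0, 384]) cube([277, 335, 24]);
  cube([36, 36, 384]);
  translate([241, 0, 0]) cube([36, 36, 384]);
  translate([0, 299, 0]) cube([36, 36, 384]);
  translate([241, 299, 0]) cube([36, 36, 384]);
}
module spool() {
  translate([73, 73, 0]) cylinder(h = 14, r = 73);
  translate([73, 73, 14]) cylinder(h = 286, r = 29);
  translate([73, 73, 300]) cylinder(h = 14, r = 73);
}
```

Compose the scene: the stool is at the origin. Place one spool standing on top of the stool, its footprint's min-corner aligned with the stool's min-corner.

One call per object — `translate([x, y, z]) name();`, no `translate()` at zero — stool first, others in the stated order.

stool();
translate([0, 0, 408]) spool();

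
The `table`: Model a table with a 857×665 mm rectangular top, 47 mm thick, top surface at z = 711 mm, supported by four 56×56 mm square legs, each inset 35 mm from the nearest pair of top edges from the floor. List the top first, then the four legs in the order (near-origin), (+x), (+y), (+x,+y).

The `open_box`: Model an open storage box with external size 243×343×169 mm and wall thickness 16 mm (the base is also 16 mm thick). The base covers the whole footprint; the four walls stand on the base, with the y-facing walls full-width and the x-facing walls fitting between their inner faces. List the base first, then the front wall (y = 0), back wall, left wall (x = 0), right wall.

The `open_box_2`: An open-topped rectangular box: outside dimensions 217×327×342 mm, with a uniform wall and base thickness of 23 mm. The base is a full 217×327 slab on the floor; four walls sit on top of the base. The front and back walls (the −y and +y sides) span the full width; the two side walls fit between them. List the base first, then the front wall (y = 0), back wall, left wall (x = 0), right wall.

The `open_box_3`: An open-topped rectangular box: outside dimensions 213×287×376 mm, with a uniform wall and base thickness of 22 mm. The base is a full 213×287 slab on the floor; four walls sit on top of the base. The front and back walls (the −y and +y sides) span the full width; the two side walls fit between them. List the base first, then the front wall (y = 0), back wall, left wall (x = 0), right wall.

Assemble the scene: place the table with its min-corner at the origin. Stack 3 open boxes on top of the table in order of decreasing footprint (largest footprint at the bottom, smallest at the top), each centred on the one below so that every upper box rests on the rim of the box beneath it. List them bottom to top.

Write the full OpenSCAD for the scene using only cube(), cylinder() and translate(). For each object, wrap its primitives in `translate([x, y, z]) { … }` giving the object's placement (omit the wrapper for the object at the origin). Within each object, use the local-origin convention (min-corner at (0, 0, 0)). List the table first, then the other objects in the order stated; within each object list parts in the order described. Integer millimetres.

translate([0, 0, 664]) cube([857, 665, 47]);
translate([35, 35, 0]) cube([56, 56, 664]);
translate([766, 35, 0]) cube([56, 56, 664]);
translate([35, 574, 0]) cube([56, 56, 664]);
translate([766, 574, 0]) cube([56, 56, 664]);
translate([307, 161, 711]) {
  cube([243, 343, 16]);
  translate([0, 0, 16]) cube([243, 16, 153]);
  translate([0, 327, 16]) cube([243, 16, 153]);
  translate([0, 16, 16]) cube([16, 311, 153]);
  translate([227, 16, 16]) cube([16, 311, 153]);
}
translate([320, 169, 880]) {
  cube([217, 327, 23]);
  translate([0, 0, 23]) cube([217, 23, 319]);
  translate([0, 304, 23]) cube([217, 23, 319]);
  translate([0, 23, 23]) cube([23, 281, 319]);
  translate([194, 23, 23]) cube([23, 281, 319]);
}
translate([322, 189, 1222]) {
  cube([213, 287, 22]);
  translate([0, 0, 22]) cube([213, 22, 354]);
  translate([0, 265, 22]) cube([213, 22, 354]);
  translate([0, 22, 22]) cube([22, 243, 354]);
  translate([191, 22, 22]) cube([22, 243, 354]);
}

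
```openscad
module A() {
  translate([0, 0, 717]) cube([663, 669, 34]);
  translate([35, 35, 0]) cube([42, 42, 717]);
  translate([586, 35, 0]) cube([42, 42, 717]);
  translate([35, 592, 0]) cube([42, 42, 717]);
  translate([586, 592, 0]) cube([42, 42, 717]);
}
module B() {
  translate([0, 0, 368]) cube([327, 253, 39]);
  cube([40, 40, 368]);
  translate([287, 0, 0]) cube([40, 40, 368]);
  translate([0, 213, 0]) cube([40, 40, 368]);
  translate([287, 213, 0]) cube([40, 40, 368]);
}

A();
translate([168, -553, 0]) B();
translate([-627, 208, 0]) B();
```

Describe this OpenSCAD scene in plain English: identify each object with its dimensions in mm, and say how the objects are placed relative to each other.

A is a table with a 663×669 mm rectangular top, 34 mm thick, top surface at z = 751 mm, supported by four 42×42 mm square legs, each inset 35 mm from the nearest pair of top edges, running from the floor.

B is a simple wooden stool: a rectangular seat 327 mm (x) by 253 mm (y), 39 mm thick, top face at z = 407 mm, on four square legs, each 40×40 mm in cross-section. The legs rest on z = 0, each flush with a corner of the seat.

Two stools sit around the table at the −y, −x sides.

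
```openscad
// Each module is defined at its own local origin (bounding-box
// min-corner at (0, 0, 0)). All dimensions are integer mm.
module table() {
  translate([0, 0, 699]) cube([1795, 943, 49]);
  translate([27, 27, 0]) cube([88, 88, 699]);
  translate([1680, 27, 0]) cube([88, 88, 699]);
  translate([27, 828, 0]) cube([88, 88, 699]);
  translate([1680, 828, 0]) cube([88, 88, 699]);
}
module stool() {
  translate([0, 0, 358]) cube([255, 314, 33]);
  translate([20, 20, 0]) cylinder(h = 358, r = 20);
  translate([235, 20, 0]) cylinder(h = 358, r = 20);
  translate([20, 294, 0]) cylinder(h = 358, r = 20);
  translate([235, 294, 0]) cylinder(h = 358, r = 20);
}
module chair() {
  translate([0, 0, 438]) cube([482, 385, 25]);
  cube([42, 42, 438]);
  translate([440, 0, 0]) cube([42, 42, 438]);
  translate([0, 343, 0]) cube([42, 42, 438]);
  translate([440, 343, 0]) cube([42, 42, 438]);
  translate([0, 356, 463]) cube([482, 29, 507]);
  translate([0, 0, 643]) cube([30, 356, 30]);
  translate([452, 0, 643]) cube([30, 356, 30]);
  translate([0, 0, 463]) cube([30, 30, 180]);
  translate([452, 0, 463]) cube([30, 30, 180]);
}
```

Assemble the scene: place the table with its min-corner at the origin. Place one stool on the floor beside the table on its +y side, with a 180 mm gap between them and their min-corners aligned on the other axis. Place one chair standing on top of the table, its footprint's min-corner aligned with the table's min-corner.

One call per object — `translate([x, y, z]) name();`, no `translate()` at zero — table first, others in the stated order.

table();
translate([0, 1123, 0]) stool();
translate([0, 0, 748]) chair();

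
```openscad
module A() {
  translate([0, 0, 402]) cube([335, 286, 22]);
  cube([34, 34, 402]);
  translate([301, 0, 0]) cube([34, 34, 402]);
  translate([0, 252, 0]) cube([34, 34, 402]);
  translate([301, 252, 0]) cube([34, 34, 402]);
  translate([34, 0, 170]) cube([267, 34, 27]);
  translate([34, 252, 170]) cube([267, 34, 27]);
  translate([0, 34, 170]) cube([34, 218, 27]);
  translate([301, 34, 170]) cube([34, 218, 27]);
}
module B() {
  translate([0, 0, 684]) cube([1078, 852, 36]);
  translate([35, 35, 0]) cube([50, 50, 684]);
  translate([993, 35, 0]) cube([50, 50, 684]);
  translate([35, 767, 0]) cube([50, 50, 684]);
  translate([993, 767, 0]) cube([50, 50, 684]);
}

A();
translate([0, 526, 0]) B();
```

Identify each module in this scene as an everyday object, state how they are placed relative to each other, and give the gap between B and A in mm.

The table's nearest face is 240 mm from the stool's +y face.

A is a stool. B is a table. The table is on the floor beside the stool on its +y side. The gap between the table and the stool is 240 mm.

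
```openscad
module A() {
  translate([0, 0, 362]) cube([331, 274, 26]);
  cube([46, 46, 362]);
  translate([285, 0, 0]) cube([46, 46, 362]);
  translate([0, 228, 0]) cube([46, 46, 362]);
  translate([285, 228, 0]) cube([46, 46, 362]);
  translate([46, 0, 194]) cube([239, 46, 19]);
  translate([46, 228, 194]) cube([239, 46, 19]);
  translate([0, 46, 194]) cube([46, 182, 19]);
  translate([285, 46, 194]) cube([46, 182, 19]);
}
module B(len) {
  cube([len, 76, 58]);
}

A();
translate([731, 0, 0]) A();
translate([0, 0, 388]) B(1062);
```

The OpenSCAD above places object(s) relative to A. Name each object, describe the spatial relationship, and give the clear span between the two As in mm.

Second stool starts at x = 731; first ends at x = 331; clear span = 731 − 331 = 400 mm.

A is a stool. B is a beam. A beam spans the tops of two stools. The clear span between the two stools is 400 mm.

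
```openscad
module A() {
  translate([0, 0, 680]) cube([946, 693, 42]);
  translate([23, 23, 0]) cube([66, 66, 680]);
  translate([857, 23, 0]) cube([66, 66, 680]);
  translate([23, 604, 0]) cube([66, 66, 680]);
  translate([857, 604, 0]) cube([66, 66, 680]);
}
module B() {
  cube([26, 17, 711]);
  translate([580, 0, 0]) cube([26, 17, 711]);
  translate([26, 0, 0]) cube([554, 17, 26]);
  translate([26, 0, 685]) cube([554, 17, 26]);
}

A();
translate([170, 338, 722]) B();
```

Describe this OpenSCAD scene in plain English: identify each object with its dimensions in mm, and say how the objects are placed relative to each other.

A is a rectangular dining table. The top is 946×693×42 mm with its upper surface at z = 722 mm. It stands on four 66×66 mm square legs, each inset 23 mm from the nearest pair of top edges, running from the floor to the underside of the top.

B is a picture frame with a 554×659 mm rectangular opening (x by z) and a uniform 26 mm border on every side. Frame depth is 17 mm along y. It is built from two vertical stiles running the full outside height and two horizontal rails spanning the gap between the stiles.

The picture frame is on top of the table, centred.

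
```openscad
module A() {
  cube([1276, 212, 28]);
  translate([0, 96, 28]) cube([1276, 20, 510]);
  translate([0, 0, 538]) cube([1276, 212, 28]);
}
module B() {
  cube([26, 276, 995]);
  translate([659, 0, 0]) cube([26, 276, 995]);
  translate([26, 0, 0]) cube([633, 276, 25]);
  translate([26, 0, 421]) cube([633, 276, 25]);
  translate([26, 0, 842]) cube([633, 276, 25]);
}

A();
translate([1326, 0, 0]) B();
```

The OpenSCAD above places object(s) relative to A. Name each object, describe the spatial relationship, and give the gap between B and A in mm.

The bookshelf's nearest face is 50 mm from the I-beam's +x face.

A is an I-beam. B is a bookshelf. The bookshelf is on the floor beside the I-beam on its +x side. The gap between the bookshelf and the I-beam is 50 mm.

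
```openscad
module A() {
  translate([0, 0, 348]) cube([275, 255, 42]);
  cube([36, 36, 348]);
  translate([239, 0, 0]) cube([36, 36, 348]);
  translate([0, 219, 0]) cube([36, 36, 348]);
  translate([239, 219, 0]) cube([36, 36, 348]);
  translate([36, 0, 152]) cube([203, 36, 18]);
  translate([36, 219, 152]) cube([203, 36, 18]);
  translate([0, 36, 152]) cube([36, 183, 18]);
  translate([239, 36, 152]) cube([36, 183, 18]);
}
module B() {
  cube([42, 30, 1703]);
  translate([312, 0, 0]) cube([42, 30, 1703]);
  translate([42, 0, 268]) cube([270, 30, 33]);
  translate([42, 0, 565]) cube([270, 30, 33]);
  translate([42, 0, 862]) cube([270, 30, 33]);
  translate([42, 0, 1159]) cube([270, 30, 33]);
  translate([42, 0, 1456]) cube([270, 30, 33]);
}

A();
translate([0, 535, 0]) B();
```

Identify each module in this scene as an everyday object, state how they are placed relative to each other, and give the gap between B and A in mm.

A is a stool. B is a ladder. The ladder is on the floor beside the stool on its +y side. The gap between the ladder and the stool is 280 mm.

The ladder's nearest face is 280 mm from the stool's +y face.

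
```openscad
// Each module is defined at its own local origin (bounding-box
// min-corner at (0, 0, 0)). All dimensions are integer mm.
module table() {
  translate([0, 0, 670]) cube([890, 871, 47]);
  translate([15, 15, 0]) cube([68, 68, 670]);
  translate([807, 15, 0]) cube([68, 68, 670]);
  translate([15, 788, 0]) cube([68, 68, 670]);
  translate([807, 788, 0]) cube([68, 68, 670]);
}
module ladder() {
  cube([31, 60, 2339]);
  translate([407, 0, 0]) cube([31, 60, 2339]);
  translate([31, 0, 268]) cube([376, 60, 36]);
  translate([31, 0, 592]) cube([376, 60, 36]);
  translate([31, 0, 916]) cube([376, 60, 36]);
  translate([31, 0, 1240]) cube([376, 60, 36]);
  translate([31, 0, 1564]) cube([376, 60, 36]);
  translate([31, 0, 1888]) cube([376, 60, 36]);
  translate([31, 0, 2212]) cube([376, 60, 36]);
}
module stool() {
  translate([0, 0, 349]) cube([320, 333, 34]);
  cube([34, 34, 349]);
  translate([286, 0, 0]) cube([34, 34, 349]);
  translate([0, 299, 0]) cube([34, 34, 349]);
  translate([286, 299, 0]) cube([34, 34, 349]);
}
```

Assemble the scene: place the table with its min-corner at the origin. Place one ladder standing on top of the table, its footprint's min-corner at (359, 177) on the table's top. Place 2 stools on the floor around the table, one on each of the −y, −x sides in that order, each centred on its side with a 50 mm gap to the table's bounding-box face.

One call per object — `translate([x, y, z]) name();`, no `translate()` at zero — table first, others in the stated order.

table();
translate([359, 177, 717]) ladder();
translate([285, -383, 0]) stool();
translate([-370, 269, 0]) stool();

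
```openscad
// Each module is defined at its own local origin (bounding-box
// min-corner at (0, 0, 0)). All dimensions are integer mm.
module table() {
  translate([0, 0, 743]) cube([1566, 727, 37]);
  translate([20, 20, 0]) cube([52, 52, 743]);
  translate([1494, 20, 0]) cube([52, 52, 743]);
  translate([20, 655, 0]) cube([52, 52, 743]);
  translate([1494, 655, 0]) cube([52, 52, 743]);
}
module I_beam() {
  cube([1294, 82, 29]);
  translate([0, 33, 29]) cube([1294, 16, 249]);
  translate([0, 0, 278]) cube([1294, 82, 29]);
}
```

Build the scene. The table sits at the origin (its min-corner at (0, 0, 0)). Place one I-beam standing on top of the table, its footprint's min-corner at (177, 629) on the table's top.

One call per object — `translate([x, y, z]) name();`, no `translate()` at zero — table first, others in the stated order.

table();
translate([177, 629, 780]) I_beam();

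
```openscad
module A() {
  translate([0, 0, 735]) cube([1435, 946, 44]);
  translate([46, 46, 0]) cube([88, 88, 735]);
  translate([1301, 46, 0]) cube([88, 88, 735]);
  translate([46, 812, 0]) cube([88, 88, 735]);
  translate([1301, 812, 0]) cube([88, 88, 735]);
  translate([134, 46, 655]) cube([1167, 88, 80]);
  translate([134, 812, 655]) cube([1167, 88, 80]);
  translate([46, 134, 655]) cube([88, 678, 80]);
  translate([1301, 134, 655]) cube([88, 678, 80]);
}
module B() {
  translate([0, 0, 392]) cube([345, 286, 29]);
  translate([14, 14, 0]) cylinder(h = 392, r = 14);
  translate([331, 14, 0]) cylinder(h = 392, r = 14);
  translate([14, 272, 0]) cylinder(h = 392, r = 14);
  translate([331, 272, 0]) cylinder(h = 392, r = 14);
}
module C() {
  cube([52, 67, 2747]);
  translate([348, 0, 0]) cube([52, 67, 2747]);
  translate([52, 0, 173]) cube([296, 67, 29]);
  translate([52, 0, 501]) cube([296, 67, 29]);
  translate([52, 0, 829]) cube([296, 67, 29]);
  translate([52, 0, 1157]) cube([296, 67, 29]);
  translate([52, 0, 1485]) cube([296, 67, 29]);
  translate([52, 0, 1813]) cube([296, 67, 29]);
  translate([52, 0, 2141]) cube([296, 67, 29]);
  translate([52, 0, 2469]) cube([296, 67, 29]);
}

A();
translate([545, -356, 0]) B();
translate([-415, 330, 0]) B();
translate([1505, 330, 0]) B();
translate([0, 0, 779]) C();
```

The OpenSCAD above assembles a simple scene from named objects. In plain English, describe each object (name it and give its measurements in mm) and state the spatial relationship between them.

A is a rectangular dining table. The top is 1435×946×44 mm with its upper surface at z = 779 mm. It stands on four 88×88 mm square legs, each inset 46 mm from the nearest pair of top edges, running from the floor to the underside of the top. Four apron rails, 88 mm thick and 80 mm tall, run between adjacent legs with their top edges flush with the underside of the top and their outer faces flush with the legs' outer faces.

B is a four-legged stool. The seat is a 345×286×29 mm slab whose top surface is at z = 421 mm; four round legs, each 28 mm in diameter, run from the floor (z = 0) to the underside of the seat, each leg's axis is inset half a diameter from the nearest pair of seat edges (so the leg's bounding box is flush with the corner).

C is a straight ladder. Two 52×67 mm vertical rails, 2747 mm tall, stand 400 mm apart (outside-to-outside) with their front faces coplanar on the −y side. 8 rungs, each 67 mm deep and 29 mm tall, span between the inner faces of the rails, front faces flush with the rails. The lowest rung's underside is at z = 173 mm and rungs are spaced 328 mm apart (underside to underside).

Three stools sit around the table at the −y, −x, +x sides. The ladder is on top of the table.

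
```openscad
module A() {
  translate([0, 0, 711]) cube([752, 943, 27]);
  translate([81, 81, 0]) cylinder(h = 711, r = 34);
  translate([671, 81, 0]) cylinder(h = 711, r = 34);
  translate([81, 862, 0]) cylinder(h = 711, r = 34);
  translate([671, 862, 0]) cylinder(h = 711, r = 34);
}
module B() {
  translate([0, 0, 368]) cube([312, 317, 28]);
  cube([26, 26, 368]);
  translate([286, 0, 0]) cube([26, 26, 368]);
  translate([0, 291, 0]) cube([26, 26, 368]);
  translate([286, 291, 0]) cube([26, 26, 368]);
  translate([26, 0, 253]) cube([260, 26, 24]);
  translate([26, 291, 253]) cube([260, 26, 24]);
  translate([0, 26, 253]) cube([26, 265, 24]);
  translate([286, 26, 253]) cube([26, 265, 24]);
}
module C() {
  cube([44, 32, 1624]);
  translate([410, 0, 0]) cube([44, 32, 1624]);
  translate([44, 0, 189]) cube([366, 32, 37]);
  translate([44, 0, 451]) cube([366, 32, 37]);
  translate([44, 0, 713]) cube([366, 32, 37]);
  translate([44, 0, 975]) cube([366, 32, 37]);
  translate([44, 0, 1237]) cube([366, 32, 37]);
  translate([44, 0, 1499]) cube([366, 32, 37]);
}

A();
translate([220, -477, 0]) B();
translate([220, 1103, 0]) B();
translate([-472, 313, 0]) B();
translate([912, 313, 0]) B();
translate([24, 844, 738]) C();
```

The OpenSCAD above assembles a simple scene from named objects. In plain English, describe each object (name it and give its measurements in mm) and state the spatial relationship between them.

A is a rectangular dining table. The top is 752×943×27 mm with its upper surface at z = 738 mm. It stands on four round legs of 68 mm diameter, each leg's bounding box inset 47 mm from the nearest pair of top edges, running from the floor to the underside of the top.

B is a simple wooden stool: a rectangular seat 312 mm (x) by 317 mm (y), 28 mm thick, top face at z = 396 mm, on four square legs, each 26×26 mm in cross-section. The legs rest on z = 0, each flush with a corner of the seat. Four stretchers, 26 mm wide and 24 mm tall, connect adjacent legs with their undersides at z = 253 mm, each running between the inner faces of the legs it joins and aligned with the legs' outer faces on the other axis.

C is a straight ladder. Two 44×32 mm vertical rails, 1624 mm tall, stand 454 mm apart (outside-to-outside) with their front faces coplanar on the −y side. 6 rungs, each 32 mm deep and 37 mm tall, span between the inner faces of the rails, front faces flush with the rails. The lowest rung's underside is at z = 189 mm and rungs are spaced 262 mm apart (underside to underside).

Four stools sit around the table at the −y, +y, −x, +x sides. The ladder is on top of the table.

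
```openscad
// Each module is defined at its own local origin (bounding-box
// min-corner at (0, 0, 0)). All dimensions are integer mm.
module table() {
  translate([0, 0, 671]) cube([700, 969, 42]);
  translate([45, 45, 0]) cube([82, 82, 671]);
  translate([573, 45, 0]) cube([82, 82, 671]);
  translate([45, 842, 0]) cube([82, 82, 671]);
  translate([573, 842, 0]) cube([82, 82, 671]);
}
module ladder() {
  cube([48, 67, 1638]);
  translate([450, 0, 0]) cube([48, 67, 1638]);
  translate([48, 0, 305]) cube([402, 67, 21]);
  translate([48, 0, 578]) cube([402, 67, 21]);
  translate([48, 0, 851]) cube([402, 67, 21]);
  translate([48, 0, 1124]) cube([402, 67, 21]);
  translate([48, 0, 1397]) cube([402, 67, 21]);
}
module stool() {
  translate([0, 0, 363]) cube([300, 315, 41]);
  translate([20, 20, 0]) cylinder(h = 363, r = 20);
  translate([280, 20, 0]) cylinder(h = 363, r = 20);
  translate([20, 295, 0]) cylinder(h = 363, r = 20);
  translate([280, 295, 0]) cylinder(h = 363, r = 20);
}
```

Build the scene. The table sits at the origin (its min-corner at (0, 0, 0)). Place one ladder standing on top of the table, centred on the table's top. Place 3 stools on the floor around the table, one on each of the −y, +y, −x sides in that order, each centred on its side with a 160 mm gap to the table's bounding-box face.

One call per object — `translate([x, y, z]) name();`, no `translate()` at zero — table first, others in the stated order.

table();
translate([101, 451, 713]) ladder();
translate([200, -475, 0]) stool();
translate([200, 1129, 0]) stool();
translate([-460, 327, 0]) stool();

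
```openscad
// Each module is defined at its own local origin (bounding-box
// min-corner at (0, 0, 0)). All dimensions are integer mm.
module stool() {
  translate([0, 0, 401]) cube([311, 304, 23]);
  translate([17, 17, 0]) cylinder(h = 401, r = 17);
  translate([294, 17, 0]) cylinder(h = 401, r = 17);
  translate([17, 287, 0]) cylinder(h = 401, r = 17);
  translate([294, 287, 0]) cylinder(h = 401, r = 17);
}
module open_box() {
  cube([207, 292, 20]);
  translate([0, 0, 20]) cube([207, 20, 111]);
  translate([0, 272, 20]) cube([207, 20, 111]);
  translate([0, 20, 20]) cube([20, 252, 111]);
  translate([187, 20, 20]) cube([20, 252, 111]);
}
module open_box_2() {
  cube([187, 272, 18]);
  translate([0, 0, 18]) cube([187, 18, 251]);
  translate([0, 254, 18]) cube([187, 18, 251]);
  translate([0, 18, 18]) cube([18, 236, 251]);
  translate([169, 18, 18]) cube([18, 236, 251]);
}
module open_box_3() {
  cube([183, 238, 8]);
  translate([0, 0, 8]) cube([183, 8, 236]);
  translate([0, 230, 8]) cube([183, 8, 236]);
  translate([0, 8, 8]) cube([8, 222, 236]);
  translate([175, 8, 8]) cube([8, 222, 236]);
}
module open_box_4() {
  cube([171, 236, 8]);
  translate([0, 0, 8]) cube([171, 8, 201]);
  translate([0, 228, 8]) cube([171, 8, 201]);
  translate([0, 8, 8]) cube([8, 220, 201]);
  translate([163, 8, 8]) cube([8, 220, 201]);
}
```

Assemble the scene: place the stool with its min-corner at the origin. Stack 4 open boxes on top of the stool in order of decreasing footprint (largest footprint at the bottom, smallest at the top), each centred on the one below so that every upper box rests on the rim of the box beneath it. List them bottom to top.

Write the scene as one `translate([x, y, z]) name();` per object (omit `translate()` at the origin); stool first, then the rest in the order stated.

stool();
translate([52, 6, 424]) open_box();
translate([62, 16, 555]) open_box_2();
translate([64, 33, 824]) open_box_3();
translate([70, 34, 1068]) open_box_4();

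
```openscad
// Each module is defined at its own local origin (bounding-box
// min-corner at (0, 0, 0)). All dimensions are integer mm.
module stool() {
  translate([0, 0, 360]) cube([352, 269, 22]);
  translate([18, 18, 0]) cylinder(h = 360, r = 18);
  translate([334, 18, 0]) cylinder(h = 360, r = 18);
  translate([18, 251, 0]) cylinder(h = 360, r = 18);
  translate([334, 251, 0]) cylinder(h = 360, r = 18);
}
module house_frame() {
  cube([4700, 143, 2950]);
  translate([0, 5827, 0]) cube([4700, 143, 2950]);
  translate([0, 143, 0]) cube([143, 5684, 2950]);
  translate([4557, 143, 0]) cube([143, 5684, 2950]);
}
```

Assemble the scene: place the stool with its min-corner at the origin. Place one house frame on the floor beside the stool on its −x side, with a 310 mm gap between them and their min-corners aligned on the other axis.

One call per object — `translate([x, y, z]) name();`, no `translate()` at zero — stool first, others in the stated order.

stool();
translate([-5010, 0, 0]) house_frame();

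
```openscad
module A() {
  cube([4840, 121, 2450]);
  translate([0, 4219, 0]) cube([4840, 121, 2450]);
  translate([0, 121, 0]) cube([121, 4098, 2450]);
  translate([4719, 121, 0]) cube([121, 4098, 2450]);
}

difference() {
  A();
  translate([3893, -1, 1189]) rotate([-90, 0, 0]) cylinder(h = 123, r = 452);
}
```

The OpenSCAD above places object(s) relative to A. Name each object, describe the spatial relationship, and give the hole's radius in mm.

A is a house frame. The house frame has a circular hole through its front wall. The hole's radius is 452 mm.

The subtracted cylinder has r = 452 mm.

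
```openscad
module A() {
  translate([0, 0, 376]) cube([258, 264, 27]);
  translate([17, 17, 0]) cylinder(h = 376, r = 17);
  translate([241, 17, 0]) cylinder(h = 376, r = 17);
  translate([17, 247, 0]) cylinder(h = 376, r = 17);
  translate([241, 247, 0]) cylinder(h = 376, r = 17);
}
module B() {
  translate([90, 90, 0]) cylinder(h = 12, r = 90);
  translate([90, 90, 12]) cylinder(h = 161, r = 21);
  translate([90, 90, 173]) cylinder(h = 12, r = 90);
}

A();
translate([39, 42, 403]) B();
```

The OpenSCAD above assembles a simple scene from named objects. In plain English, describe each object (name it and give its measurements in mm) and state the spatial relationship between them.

A is a four-legged stool. The seat is a 258×264×27 mm slab whose top surface is at z = 403 mm; four round legs, each 34 mm in diameter, run from the floor (z = 0) to the underside of the seat, each leg's axis is inset half a diameter from the nearest pair of seat edges (so the leg's bounding box is flush with the corner).

B is a spool: two coaxial disc flanges of radius 90 mm and thickness 12 mm, joined by a core cylinder of radius 21 mm and height 161 mm. The lower flange rests on z = 0 and the three cylinders share a vertical axis.

The spool is on top of the stool, centred.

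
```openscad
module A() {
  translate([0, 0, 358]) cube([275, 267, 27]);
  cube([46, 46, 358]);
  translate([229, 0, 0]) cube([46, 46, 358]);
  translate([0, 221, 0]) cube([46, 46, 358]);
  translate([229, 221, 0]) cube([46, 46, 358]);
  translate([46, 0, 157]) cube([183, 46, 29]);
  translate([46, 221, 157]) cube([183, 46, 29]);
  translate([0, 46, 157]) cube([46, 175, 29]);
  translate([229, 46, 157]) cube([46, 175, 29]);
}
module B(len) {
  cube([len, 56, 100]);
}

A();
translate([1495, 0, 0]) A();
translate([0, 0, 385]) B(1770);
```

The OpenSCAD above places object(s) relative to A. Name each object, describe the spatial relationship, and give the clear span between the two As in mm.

Second stool starts at x = 1495; first ends at x = 275; clear span = 1495 − 275 = 1220 mm.

A is a stool. B is a beam. A beam spans the tops of two stools. The clear span between the two stools is 1220 mm.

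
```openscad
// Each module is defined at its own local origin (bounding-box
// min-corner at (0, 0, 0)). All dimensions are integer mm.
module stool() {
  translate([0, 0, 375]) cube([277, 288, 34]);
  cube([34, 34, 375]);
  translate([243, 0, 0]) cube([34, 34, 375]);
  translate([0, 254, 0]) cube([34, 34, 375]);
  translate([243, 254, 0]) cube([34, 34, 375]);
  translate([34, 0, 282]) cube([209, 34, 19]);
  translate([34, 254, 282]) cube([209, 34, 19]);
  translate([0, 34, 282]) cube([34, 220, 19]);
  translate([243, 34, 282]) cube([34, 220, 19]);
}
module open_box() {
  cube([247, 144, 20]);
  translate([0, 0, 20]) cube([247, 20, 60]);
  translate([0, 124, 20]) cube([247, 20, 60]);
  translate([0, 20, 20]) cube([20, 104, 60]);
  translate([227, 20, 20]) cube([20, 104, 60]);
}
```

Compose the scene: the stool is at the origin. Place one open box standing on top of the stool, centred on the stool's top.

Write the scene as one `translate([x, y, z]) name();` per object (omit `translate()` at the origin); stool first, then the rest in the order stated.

stool();
translate([15, 72, 409]) open_box();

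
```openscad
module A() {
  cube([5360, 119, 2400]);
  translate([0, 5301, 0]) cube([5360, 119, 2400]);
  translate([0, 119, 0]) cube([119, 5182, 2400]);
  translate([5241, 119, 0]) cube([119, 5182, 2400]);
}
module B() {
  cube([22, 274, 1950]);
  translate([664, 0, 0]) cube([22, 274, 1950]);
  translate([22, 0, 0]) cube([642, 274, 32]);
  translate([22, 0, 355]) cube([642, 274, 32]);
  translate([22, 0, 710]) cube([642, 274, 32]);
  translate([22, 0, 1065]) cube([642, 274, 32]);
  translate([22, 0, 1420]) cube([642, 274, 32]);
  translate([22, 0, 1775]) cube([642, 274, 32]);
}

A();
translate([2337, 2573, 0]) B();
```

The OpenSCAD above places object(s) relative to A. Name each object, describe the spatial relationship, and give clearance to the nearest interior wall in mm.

A is a house frame. B is a bookshelf. The bookshelf sits inside the house frame, centred. The clearance to the nearest interior wall is 2218 mm.

Clearances: x = 2218, y = 2454; minimum 2218 mm.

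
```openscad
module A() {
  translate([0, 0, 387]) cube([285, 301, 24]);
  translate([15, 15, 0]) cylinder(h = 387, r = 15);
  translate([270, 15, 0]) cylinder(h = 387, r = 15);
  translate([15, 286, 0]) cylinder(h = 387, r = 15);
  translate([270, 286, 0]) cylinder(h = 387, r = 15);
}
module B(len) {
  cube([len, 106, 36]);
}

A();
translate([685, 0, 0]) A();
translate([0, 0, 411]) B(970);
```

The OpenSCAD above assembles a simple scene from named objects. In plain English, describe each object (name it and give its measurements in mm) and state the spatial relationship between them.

A is a four-legged stool. The seat is 285×301 mm, 24 mm thick, top at z = 411 mm. It stands on four round legs, each 30 mm in diameter, from z = 0 to the seat underside, each leg's axis is inset half a diameter from the nearest pair of seat edges (so the leg's bounding box is flush with the corner).

B is a rectangular beam 970 mm long (x), 106 mm deep (y), 36 mm thick (z).

The beam spans the tops of two stools placed 400 mm apart, resting at z = 411 mm.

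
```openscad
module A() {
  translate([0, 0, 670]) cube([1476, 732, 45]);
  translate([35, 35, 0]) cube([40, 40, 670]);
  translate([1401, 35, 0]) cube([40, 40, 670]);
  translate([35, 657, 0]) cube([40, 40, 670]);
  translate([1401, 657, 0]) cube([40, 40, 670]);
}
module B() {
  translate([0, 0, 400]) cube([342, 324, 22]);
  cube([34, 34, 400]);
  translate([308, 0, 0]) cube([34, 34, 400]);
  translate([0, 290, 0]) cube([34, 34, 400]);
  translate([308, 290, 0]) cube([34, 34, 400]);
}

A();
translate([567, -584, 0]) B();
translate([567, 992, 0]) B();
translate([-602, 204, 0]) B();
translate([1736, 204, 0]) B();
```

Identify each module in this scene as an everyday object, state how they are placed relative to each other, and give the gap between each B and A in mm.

A is a table. B is a stool. Four stools sit around the table at the −y, +y, −x, +x sides. The gap between each stool and the table is 260 mm.

Each stool's nearest face is 260 mm from the table's bounding box.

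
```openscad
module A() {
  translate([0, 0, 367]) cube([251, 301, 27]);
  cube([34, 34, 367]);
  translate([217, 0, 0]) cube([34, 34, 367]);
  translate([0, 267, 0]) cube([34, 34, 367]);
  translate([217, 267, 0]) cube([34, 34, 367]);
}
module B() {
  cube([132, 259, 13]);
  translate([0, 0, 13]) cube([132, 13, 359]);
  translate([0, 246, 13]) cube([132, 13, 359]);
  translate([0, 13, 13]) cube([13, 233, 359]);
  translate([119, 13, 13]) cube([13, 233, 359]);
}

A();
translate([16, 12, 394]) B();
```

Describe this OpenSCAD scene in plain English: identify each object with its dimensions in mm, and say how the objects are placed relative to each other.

A is a four-legged stool. The seat is 251×301 mm, 27 mm thick, top at z = 394 mm. It stands on four square legs, each 34×34 mm in cross-section, from z = 0 to the seat underside, each flush with a corner of the seat.

B is an open-topped rectangular box: outside dimensions 132×259×372 mm, with a uniform wall and base thickness of 13 mm. The base is a full 132×259 slab on the floor; four walls sit on top of the base. The front and back walls (the −y and +y sides) span the full width; the two side walls fit between them.

The open box is on top of the stool.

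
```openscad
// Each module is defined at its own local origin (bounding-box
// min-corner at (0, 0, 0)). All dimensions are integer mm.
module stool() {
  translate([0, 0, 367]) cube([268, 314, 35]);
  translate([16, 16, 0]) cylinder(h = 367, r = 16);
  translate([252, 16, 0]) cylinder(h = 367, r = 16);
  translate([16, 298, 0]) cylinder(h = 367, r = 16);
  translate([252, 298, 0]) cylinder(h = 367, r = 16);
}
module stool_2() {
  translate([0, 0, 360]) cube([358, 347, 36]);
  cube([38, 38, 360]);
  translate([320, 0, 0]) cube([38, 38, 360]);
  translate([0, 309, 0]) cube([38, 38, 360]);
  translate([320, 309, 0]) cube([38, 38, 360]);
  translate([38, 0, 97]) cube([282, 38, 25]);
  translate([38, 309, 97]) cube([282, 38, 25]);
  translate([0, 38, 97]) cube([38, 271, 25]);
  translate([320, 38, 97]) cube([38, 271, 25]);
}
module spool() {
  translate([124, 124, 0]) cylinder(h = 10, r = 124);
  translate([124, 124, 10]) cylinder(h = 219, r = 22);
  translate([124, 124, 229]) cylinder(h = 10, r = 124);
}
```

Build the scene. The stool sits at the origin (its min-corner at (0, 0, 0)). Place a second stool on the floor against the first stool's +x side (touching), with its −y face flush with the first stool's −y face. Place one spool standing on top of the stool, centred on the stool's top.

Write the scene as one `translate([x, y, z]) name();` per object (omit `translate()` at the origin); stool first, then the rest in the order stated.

stool();
translate([268, 0, 0]) stool_2();
translate([10, 33, 402]) spool();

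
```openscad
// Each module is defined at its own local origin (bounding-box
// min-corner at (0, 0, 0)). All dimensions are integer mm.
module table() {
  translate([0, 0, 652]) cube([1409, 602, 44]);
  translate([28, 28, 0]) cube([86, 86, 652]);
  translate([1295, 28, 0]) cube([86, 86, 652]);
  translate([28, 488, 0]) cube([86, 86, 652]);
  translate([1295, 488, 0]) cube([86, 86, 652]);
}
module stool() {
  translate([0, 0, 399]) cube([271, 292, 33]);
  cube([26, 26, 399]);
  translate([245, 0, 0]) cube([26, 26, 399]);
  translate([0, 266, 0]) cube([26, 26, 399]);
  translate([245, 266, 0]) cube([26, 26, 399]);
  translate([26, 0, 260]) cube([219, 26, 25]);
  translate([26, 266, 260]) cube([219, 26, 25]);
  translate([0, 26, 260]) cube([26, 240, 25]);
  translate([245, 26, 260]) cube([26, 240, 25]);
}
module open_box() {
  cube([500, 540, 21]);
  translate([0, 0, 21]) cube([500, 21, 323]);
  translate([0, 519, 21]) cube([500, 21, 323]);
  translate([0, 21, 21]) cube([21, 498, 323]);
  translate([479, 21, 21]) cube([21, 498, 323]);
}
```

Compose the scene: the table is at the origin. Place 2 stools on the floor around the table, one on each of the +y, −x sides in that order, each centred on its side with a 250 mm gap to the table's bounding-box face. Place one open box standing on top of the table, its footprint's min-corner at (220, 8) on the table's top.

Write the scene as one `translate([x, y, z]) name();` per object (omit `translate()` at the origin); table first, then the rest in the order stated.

table();
translate([569, 852, 0]) stool();
translate([-521, 155, 0]) stool();
translate([220, 8, 696]) open_box();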